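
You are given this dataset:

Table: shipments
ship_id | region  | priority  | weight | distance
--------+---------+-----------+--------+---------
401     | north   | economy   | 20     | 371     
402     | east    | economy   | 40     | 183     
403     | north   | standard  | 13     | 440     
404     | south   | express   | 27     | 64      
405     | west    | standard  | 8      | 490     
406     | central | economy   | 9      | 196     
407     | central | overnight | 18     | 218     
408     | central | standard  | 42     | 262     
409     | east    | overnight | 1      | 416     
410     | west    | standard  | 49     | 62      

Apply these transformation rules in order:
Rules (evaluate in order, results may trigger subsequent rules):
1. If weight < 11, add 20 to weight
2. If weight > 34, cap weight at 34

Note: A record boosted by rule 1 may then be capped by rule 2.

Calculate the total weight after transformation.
258

Step 1: Apply rule 1 to records with weight < 11
  - 3 records get bonus of 20
  - Of these, 0 records then exceed 34 and get capped
Step 2: Apply rule 2 to records with weight > 34
  - 3 records (original) are capped
Step 3: Calculate final sum = 258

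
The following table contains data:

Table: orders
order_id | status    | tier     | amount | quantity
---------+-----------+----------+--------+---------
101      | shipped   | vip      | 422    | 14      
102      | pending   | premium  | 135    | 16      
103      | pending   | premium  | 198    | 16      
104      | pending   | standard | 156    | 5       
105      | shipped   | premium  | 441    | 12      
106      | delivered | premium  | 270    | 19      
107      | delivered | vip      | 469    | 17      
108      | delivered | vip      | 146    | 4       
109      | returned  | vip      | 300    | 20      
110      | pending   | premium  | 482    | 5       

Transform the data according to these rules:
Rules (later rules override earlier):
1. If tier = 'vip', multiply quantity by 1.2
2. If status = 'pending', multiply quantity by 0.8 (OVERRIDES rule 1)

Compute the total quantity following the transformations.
130.6

Step 1: Rule 2 takes priority for records with status = 'pending'
  - 4 records: 42 × 0.8 = 33.6
Step 2: Rule 1 applies to remaining records with tier = 'vip'
  - 4 records: 55 × 1.2 = 66.0
Step 3: Other records unchanged: 31
Step 4: Final sum = 33.6 + 66.0 + 31 = 130.6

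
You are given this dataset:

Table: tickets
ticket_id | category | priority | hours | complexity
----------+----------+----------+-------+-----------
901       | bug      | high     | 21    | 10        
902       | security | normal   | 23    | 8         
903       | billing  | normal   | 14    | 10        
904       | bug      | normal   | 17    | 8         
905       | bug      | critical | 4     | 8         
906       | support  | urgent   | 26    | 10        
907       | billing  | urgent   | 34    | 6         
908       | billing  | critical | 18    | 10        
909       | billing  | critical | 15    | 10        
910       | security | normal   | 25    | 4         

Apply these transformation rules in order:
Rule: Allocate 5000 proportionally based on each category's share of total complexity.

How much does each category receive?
billing: 2142.86, bug: 1547.62, security: 714.29, support: 595.24

Step 1: Calculate total complexity = 84
Step 2: Calculate each category's proportion:
  billing: 36/84 = 42.86% → 2142.86
  bug: 26/84 = 30.95% → 1547.62
  security: 12/84 = 14.29% → 714.29
  support: 10/84 = 11.90% → 595.24
Step 3: Verify: sum of allocations ≈ 5000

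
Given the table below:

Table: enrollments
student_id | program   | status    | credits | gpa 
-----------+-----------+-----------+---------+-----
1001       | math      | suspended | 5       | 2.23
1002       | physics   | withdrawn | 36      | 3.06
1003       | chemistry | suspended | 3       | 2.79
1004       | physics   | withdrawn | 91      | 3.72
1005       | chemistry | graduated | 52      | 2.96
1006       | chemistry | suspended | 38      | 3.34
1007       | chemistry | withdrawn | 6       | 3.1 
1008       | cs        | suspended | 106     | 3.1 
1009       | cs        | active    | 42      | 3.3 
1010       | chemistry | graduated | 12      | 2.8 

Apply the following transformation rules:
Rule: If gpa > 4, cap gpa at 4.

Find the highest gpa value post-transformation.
3.72

Step 1: Original maximum gpa = 3.72
Step 2: Check cap of 4 against maximum
Step 3: No records exceed the cap (max 3.72 <= cap 4), so no capping applies
Step 4: Maximum after transformation = 3.72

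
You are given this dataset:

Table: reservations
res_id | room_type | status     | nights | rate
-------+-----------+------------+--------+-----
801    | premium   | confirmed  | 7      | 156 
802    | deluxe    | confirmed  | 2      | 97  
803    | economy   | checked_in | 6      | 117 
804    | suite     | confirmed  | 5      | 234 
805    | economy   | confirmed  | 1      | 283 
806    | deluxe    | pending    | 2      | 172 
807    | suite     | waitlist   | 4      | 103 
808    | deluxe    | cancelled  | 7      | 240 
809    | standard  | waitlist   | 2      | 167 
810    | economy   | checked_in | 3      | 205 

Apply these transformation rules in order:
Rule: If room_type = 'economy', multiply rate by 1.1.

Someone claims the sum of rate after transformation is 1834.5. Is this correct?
Yes, the result is correct.

Step 1: Calculate the correct sum after transformation
Step 2: Apply multiplier 1.1 to records where room_type = 'economy'
Step 3: Correct result = 1834.5
Step 4: Claimed result = 1834.5
Step 5: 1834.5 = 1834.5 ✓
Conclusion: The claimed result is correct.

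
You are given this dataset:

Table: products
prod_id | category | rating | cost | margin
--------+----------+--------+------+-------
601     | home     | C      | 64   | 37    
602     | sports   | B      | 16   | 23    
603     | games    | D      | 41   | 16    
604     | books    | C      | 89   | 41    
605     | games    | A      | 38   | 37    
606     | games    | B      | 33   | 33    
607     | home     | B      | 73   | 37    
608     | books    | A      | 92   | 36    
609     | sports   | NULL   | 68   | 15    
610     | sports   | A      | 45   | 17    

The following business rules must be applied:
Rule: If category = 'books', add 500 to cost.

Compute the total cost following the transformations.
1559

Step 1: Count records where category = 'books': 2
Step 2: Total bonus added: 2 × 500 = 1000
Step 3: Original sum of cost: 559
Step 4: Final sum = 559 + 1000 = 1559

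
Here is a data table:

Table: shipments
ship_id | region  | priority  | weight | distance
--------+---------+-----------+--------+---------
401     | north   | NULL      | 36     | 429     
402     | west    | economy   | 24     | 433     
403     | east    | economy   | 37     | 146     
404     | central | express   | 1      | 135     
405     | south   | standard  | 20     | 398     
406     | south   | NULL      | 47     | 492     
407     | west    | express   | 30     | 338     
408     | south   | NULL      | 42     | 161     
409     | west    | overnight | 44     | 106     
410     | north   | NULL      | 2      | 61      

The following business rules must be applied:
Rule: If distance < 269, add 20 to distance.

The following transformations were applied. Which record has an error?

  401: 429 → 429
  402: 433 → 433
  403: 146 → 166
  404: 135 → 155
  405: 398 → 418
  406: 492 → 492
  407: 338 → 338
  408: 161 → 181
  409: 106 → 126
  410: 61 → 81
Record 405 has an error. The correct transformed value should be 398, not 418.

Step 1: Check each record against the rule
Step 2: Record 405 has distance = 398
Step 3: Since 398 >= 269, the bonus should not have been applied
Step 4: Correct value = 398, but claimed value = 418
Conclusion: Record 405 has the error.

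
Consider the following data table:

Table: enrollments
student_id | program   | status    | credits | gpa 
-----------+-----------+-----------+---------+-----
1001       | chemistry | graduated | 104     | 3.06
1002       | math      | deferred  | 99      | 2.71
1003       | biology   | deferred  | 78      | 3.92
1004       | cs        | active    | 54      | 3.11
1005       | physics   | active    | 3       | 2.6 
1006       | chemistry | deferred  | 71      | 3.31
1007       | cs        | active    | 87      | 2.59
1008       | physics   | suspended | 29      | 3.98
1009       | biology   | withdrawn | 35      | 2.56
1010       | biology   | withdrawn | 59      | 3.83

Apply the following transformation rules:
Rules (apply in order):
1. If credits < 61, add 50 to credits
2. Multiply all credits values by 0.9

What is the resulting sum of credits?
782.1

Step 1: Apply Rule 1 - Add 50 to records with credits < 61
  - 5 records affected: 180 + (5 × 50) = 430
  - Unaffected records: 439
  - Sum after Rule 1: 869
Step 2: Apply Rule 2 - Multiply all by 0.9
  - 869 × 0.9 = 782.1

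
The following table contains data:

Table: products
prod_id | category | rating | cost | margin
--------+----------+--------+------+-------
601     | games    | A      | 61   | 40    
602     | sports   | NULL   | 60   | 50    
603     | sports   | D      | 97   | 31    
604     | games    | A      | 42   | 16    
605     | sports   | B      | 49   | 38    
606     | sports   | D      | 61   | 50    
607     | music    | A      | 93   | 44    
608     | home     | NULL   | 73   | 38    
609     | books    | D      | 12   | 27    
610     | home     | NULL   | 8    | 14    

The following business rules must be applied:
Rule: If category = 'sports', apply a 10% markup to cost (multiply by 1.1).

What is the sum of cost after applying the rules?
582.7

Step 1: Records with category = 'sports' have total cost = 267
Step 2: Apply multiplier: 267 × 1.1 = 293.7
Step 3: Other records total: 289
Step 4: Final sum = 293.7 + 289 = 582.7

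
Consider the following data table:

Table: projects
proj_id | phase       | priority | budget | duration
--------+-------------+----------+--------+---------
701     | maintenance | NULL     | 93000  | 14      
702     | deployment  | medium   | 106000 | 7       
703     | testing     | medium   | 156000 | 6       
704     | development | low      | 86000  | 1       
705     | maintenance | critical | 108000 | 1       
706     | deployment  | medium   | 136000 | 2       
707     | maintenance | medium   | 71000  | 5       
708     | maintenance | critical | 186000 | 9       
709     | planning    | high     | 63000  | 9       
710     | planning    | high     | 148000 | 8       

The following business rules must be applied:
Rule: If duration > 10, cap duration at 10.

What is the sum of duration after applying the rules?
58

Step 1: 1 records have duration > 10
Step 2: These records originally summed to 14
Step 3: After capping: 1 × 10 = 10
Step 4: Unaffected records sum: 48
Step 5: Final sum = 10 + 48 = 58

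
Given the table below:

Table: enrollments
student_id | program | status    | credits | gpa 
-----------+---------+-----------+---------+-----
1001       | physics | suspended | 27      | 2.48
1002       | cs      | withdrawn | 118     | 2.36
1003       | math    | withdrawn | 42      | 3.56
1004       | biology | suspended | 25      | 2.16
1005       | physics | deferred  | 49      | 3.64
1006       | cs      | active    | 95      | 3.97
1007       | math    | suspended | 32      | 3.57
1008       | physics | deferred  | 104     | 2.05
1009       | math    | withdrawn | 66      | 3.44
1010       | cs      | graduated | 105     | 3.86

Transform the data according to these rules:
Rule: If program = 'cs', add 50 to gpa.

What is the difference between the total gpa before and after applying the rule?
150.0

Step 1: Original sum of gpa = 31.09
Step 2: 3 records have program = 'cs'
Step 3: Each affected record changes by 50
Step 4: Total change = 3 × 50 = 150
Step 5: New sum = 31.09 + 150 = 181.09
Step 6: Difference = |181.09 - 31.09| = 150.0
        (Sum increased by 150.0)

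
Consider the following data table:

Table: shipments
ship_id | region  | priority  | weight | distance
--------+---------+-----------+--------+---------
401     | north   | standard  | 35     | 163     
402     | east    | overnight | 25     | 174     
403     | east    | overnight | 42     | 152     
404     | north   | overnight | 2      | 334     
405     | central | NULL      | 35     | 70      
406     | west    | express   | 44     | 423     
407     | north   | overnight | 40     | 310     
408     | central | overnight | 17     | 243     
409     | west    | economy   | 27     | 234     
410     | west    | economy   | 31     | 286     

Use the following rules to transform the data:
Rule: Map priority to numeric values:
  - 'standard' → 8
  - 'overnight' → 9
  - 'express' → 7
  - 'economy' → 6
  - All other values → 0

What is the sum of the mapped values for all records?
72

Step 1: Apply mapping to each record
Step 2: Count by status:
  'standard': 1 records × 8 = 8
  'overnight': 5 records × 9 = 45
  'express': 1 records × 7 = 7
  'economy': 2 records × 6 = 12
Step 3: Sum all mapped values = 72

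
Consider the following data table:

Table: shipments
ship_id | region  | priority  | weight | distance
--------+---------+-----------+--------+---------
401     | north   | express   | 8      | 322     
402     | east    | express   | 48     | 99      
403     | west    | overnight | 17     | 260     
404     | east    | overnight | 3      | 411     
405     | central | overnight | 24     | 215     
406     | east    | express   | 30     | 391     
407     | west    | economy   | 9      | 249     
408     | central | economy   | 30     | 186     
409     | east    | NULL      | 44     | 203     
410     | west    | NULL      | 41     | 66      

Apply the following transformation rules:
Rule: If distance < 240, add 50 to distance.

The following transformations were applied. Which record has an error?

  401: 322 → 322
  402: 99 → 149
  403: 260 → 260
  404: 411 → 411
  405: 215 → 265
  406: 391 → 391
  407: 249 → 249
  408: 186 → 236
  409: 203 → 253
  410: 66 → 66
Record 410 has an error. The correct transformed value should be 116, not 66.

Step 1: Check each record against the rule
Step 2: Record 410 has distance = 66
Step 3: Since 66 < 240, the bonus should have been applied
Step 4: Correct value = 116, but claimed value = 66
Conclusion: Record 410 has the error.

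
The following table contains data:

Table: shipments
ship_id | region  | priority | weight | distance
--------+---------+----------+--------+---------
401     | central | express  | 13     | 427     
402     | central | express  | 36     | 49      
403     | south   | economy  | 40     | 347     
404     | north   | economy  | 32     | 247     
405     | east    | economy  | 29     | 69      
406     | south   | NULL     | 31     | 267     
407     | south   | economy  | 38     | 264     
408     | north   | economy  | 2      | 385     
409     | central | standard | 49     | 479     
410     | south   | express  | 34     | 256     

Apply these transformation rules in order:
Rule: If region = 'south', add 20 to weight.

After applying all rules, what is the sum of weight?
384

Step 1: Count records where region = 'south': 4
Step 2: Total bonus added: 4 × 20 = 80
Step 3: Original sum of weight: 304
Step 4: Final sum = 304 + 80 = 384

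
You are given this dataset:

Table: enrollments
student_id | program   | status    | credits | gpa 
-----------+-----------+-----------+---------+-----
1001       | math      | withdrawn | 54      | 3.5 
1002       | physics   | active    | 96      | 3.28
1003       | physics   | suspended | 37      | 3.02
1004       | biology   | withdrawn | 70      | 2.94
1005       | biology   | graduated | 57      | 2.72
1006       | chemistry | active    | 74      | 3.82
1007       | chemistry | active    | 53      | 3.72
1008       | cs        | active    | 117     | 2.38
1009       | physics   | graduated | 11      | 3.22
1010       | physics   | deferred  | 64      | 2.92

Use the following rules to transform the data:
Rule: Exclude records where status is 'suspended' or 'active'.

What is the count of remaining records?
5

Step 1: Count records to exclude
  - 1 (suspended) + 4 (active) = 5 records
Step 2: Total records: 10
Step 3: Remaining = 10 - 5 = 5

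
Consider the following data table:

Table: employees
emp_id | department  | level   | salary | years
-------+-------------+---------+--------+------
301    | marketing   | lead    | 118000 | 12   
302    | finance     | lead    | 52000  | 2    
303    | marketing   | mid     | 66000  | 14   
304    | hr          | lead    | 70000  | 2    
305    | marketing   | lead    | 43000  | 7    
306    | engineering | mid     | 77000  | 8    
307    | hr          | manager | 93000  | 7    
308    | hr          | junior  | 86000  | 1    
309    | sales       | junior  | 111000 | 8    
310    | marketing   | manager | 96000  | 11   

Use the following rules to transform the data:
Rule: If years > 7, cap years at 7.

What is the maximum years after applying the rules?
7

Step 1: Original maximum years = 14
Step 2: Apply cap at 7
Step 3: 5 records had years > 7 and were capped
Step 4: Maximum after transformation = 7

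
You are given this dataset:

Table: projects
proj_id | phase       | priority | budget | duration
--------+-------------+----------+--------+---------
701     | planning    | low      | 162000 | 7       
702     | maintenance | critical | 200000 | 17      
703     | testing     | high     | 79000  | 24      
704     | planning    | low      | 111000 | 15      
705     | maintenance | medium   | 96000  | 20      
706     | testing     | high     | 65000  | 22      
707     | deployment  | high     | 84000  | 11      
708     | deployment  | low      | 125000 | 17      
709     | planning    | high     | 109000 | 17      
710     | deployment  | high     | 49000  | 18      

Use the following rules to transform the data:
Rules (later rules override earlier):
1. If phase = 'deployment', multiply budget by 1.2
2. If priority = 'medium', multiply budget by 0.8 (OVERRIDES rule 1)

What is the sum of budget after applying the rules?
1112400.0

Step 1: Rule 2 takes priority for records with priority = 'medium'
  - 1 records: 96000 × 0.8 = 76800.0
Step 2: Rule 1 applies to remaining records with phase = 'deployment'
  - 3 records: 258000 × 1.2 = 309600.0
Step 3: Other records unchanged: 726000
Step 4: Final sum = 76800.0 + 309600.0 + 726000 = 1112400.0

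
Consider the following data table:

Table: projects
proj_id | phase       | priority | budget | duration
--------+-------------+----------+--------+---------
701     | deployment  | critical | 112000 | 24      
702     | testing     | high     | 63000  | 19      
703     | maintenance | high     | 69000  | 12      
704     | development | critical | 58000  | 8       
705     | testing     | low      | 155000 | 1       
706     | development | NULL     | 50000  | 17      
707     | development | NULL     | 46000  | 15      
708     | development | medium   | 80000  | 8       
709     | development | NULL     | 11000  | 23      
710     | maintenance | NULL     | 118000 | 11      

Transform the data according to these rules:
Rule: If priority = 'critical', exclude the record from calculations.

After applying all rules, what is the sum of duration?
106

Step 1: Identify records where priority = 'critical'
Step 2: The excluded records sum to 32
Step 3: Original total duration = 138
Step 4: Remaining total = 138 - 32 = 106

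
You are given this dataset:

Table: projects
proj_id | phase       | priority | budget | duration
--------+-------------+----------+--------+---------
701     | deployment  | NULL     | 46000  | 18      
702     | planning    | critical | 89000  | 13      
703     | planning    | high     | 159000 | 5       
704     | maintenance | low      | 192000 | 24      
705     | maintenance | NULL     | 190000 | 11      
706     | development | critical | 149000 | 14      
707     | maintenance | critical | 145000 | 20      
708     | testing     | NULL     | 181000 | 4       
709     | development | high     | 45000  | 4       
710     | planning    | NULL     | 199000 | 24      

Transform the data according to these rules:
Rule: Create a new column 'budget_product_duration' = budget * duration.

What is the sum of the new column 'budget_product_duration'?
20144000

Step 1: For each record, compute budget * duration
Example calculations:
  46000 * 18 = 828000
  89000 * 13 = 1157000
  159000 * 5 = 795000
  ...
Step 2: Sum all derived values
Step 3: Total = 20144000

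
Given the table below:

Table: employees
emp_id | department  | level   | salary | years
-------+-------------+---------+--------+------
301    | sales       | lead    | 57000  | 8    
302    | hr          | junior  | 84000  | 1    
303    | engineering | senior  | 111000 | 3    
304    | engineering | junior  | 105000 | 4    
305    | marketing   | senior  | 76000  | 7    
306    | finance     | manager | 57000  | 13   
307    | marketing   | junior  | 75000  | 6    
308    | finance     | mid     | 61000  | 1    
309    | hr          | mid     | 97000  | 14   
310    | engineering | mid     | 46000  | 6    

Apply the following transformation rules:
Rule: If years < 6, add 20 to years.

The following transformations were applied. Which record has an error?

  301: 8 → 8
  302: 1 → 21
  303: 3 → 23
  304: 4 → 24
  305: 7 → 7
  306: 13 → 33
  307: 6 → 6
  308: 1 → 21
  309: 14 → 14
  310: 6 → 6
Record 306 has an error. The correct transformed value should be 13, not 33.

Step 1: Check each record against the rule
Step 2: Record 306 has years = 13
Step 3: Since 13 >= 6, the bonus should not have been applied
Step 4: Correct value = 13, but claimed value = 33
Conclusion: Record 306 has the error.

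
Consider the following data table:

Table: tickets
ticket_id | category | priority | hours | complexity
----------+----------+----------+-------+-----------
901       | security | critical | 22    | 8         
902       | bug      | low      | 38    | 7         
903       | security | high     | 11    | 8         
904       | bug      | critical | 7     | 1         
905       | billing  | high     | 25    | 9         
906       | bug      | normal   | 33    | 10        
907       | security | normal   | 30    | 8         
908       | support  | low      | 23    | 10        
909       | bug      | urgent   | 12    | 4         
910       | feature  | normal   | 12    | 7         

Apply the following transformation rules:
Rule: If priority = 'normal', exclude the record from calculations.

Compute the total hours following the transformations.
138

Step 1: Identify records where priority = 'normal'
Step 2: The excluded records sum to 75
Step 3: Original total hours = 213
Step 4: Remaining total = 213 - 75 = 138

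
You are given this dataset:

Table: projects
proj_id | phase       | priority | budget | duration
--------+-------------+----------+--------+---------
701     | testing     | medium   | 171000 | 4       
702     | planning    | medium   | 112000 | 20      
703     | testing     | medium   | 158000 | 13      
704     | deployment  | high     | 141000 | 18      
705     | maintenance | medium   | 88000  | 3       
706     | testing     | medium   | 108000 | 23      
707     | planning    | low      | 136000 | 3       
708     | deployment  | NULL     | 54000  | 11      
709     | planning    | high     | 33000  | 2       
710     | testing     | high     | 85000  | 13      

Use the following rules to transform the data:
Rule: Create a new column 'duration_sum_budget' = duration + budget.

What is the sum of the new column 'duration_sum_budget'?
1086110

Step 1: For each record, compute duration + budget
Example calculations:
  4 + 171000 = 171004
  20 + 112000 = 112020
  13 + 158000 = 158013
  ...
Step 2: Sum all derived values
Step 3: Total = 1086110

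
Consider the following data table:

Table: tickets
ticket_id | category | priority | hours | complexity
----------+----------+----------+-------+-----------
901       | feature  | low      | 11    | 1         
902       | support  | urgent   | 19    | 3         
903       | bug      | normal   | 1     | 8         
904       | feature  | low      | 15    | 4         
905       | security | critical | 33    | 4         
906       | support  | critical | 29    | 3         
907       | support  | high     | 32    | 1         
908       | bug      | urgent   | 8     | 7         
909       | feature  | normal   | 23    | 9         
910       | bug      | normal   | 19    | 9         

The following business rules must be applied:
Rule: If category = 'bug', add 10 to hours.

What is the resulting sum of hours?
220

Step 1: Count records where category = 'bug': 3
Step 2: Total bonus added: 3 × 10 = 30
Step 3: Original sum of hours: 190
Step 4: Final sum = 190 + 30 = 220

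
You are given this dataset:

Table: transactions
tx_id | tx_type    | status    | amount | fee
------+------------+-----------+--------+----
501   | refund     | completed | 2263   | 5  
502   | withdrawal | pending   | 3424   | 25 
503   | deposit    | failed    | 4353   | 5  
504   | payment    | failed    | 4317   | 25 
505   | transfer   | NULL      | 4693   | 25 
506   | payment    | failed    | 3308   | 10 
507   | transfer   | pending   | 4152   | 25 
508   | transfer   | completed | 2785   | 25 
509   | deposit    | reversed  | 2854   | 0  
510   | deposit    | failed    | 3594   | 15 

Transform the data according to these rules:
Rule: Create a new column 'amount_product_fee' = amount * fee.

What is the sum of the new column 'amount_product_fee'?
604345

Step 1: For each record, compute amount * fee
Example calculations:
  2263 * 5 = 11315
  3424 * 25 = 85600
  4353 * 5 = 21765
  ...
Step 2: Sum all derived values
Step 3: Total = 604345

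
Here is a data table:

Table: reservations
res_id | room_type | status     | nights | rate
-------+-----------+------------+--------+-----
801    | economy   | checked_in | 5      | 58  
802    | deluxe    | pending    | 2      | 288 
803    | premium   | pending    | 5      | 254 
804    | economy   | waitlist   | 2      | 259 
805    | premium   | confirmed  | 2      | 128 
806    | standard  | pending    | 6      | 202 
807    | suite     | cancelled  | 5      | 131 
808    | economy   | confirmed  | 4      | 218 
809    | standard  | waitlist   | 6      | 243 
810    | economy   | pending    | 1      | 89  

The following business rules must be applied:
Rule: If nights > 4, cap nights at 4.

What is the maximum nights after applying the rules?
4

Step 1: Original maximum nights = 6
Step 2: Apply cap at 4
Step 3: 5 records had nights > 4 and were capped
Step 4: Maximum after transformation = 4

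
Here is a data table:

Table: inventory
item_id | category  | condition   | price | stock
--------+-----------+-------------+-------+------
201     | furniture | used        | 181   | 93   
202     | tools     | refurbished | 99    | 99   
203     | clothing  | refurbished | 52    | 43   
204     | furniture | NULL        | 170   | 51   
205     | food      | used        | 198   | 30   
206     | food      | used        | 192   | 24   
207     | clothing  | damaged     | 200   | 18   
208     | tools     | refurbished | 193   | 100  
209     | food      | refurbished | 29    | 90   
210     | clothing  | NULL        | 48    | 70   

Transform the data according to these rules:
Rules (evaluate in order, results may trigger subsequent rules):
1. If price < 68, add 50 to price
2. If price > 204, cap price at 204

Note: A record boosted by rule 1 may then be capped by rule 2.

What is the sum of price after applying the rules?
1512

Step 1: Apply rule 1 to records with price < 68
  - 3 records get bonus of 50
  - Of these, 0 records then exceed 204 and get capped
Step 2: Apply rule 2 to records with price > 204
  - 0 records (original) are capped
Step 3: Calculate final sum = 1512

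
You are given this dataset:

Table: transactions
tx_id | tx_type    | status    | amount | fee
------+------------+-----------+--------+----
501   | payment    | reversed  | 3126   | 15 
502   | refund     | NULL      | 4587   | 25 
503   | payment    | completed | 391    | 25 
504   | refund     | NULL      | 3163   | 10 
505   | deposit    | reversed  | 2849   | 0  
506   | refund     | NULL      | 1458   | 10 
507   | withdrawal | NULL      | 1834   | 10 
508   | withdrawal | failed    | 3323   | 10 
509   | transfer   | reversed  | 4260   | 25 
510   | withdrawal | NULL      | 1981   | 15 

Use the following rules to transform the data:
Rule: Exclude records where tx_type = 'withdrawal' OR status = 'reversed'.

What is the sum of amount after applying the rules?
9599

Step 1: Find records where tx_type = 'withdrawal' OR status = 'reversed'
Step 2: 6 records match, summing to 17373
Step 3: Original sum: 26972
Step 4: Remaining sum = 26972 - 17373 = 9599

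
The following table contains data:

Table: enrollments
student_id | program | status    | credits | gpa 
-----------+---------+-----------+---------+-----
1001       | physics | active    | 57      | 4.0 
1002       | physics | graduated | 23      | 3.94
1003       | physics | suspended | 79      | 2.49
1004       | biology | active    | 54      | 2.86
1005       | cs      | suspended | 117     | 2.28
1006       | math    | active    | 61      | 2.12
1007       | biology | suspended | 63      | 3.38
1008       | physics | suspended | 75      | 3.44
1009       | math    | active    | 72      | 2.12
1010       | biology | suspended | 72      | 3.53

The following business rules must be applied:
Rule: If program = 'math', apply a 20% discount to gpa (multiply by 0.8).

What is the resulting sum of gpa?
29.31

Step 1: Records with program = 'math' have total gpa = 4.24
Step 2: Apply multiplier: 4.24 × 0.8 = 3.39
Step 3: Other records total: 25.92
Step 4: Final sum = 3.39 + 25.92 = 29.31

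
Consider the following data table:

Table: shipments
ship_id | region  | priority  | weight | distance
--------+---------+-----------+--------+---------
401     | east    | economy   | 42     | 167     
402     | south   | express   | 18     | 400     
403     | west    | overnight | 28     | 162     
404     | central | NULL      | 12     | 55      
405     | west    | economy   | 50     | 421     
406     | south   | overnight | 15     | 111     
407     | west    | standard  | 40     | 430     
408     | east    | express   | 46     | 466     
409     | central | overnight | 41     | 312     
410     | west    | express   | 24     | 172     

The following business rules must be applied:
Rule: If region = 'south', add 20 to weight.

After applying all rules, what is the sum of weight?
356

Step 1: Count records where region = 'south': 2
Step 2: Total bonus added: 2 × 20 = 40
Step 3: Original sum of weight: 316
Step 4: Final sum = 316 + 40 = 356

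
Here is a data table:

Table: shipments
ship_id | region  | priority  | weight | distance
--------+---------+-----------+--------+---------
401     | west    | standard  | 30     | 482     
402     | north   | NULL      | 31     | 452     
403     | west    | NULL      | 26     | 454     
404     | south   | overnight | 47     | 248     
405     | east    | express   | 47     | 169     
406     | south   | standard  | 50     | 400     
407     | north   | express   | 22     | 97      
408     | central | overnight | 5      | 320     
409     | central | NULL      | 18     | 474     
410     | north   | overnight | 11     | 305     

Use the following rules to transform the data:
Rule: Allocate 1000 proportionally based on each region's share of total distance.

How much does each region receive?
central: 233.46, east: 49.69, north: 251.1, south: 190.53, west: 275.21

Step 1: Calculate total distance = 3401
Step 2: Calculate each region's proportion:
  central: 794/3401 = 23.35% → 233.46
  east: 169/3401 = 4.97% → 49.69
  north: 854/3401 = 25.11% → 251.1
  south: 648/3401 = 19.05% → 190.53
  west: 936/3401 = 27.52% → 275.21
Step 3: Verify: sum of allocations ≈ 1000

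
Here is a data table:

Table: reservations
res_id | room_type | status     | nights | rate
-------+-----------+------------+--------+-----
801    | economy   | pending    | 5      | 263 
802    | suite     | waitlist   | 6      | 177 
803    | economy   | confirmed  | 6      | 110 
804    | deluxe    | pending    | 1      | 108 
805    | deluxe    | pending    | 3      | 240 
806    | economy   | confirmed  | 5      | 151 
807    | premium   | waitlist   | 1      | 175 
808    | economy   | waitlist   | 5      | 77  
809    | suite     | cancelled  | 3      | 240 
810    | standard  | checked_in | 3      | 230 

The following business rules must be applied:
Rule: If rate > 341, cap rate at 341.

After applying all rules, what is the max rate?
263

Step 1: Original maximum rate = 263
Step 2: Check cap of 341 against maximum
Step 3: No records exceed the cap (max 263 <= cap 341), so no capping applies
Step 4: Maximum after transformation = 263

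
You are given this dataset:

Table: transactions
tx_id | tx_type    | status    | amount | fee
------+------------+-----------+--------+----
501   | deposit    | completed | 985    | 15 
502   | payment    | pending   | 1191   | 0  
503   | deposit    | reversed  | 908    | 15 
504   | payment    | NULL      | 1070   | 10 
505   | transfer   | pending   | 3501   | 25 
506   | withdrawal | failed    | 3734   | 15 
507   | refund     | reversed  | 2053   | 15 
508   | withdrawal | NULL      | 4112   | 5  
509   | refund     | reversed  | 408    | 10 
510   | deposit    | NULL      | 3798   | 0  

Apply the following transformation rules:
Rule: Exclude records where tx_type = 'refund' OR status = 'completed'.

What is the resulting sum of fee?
70

Step 1: Find records where tx_type = 'refund' OR status = 'completed'
Step 2: 3 records match, summing to 40
Step 3: Original sum: 110
Step 4: Remaining sum = 110 - 40 = 70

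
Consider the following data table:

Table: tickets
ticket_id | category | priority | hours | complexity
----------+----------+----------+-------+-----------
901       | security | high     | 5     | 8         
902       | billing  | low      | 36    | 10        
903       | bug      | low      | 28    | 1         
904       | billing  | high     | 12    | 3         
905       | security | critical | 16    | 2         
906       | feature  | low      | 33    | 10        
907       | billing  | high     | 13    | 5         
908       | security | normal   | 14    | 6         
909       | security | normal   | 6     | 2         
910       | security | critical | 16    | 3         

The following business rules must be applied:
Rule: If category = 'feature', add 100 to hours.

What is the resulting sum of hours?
279

Step 1: Count records where category = 'feature': 1
Step 2: Total bonus added: 1 × 100 = 100
Step 3: Original sum of hours: 179
Step 4: Final sum = 179 + 100 = 279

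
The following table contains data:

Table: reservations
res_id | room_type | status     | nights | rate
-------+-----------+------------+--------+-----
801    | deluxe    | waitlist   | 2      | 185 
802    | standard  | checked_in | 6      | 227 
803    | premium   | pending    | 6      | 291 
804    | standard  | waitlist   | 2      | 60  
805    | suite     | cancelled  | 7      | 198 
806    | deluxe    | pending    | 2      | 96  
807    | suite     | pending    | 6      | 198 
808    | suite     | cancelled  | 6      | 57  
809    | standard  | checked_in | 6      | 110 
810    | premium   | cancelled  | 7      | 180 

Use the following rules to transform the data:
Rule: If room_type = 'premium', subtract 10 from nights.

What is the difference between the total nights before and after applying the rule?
20

Step 1: Original sum of nights = 50
Step 2: 2 records have room_type = 'premium'
Step 3: Each affected record changes by -10
Step 4: Total change = 2 × -10 = -20
Step 5: New sum = 50 + -20 = 30
Step 6: Difference = |30 - 50| = 20
        (Sum decreased by 20)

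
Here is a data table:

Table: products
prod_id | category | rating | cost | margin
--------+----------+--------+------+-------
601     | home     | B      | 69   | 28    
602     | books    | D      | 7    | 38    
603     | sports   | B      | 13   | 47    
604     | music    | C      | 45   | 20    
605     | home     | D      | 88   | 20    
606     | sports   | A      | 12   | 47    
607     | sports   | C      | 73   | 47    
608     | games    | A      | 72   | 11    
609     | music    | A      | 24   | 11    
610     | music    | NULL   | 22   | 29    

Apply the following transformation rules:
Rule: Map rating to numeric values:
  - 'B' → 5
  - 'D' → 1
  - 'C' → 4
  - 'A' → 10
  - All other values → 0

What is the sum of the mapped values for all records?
50

Step 1: Apply mapping to each record
Step 2: Count by status:
  'B': 2 records × 5 = 10
  'D': 2 records × 1 = 2
  'C': 2 records × 4 = 8
  'A': 3 records × 10 = 30
Step 3: Sum all mapped values = 50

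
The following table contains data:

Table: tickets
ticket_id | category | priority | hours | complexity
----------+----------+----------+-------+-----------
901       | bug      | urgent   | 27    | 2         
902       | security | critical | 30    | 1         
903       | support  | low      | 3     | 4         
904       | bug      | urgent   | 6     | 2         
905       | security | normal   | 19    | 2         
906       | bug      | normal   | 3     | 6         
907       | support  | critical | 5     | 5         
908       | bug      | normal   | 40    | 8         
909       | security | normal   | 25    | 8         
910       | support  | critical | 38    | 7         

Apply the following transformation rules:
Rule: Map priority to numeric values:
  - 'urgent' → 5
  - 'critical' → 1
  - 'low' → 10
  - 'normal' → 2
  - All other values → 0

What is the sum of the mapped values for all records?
31

Step 1: Apply mapping to each record
Step 2: Count by status:
  'urgent': 2 records × 5 = 10
  'critical': 3 records × 1 = 3
  'low': 1 records × 10 = 10
  'normal': 4 records × 2 = 8
Step 3: Sum all mapped values = 31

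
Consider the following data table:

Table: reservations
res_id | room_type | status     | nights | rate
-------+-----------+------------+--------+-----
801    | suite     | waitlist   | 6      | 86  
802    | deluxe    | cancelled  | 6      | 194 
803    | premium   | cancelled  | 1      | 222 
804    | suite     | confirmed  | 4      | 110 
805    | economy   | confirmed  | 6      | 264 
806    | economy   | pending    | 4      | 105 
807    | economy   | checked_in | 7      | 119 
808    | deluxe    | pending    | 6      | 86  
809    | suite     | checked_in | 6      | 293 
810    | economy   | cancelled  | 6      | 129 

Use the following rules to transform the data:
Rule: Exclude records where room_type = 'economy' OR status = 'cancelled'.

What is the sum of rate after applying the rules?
575

Step 1: Find records where room_type = 'economy' OR status = 'cancelled'
Step 2: 6 records match, summing to 1033
Step 3: Original sum: 1608
Step 4: Remaining sum = 1608 - 1033 = 575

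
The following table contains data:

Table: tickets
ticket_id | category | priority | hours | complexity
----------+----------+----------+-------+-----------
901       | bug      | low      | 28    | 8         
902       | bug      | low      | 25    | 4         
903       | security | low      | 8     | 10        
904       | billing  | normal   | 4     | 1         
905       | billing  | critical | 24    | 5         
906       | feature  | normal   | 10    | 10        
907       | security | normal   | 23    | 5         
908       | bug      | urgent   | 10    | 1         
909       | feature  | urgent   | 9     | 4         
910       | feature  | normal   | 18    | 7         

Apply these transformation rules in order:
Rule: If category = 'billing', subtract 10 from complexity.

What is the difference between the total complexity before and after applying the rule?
20

Step 1: Original sum of complexity = 55
Step 2: 2 records have category = 'billing'
Step 3: Each affected record changes by -10
Step 4: Total change = 2 × -10 = -20
Step 5: New sum = 55 + -20 = 35
Step 6: Difference = |35 - 55| = 20
        (Sum decreased by 20)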